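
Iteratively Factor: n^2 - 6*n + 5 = (n - 1)*(n - 5)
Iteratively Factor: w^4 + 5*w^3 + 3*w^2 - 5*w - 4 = (w + 1)*(w^3 + 4*w^2 - w - 4) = (w - 1)*(w + 1)*(w^2 + 5*w + 4) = (w - 1)*(w + 1)*(w + 4)*(w + 1)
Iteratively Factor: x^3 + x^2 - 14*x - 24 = (x - 4)*(x^2 + 5*x + 6) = (x - 4)*(x + 2)*(x + 3)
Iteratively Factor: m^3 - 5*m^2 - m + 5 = (m - 1)*(m^2 - 4*m - 5) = (m - 1)*(m + 1)*(m - 5)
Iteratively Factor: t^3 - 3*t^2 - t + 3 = (t - 1)*(t^2 - 2*t - 3) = (t - 1)*(t + 1)*(t - 3)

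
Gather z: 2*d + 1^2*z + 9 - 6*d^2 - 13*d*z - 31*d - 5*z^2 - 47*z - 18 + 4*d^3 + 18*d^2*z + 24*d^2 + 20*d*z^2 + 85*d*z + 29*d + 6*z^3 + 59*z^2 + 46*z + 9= 4*d^3 + 18*d^2 + 6*z^3 + z^2*(20*d + 54) + z*(18*d^2 + 72*d)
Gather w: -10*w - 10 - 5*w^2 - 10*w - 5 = -5*w^2 - 20*w - 15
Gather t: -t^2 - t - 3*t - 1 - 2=-t^2 - 4*t - 3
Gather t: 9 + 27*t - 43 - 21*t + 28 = 6*t - 6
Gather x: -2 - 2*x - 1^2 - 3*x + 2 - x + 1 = -6*x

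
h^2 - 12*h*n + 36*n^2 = (h - 6*n)^2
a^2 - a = a*(a - 1)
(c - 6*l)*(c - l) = c^2 - 7*c*l + 6*l^2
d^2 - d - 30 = (d - 6)*(d + 5)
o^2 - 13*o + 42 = (o - 7)*(o - 6)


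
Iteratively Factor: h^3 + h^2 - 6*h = (h + 3)*(h^2 - 2*h) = (h - 2)*(h + 3)*(h)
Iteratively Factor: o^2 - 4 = (o - 2)*(o + 2)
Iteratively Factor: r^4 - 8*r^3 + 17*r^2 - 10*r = (r - 5)*(r^3 - 3*r^2 + 2*r) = (r - 5)*(r - 1)*(r^2 - 2*r) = (r - 5)*(r - 2)*(r - 1)*(r)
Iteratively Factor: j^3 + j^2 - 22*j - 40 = (j - 5)*(j^2 + 6*j + 8) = (j - 5)*(j + 2)*(j + 4)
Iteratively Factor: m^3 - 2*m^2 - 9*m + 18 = (m + 3)*(m^2 - 5*m + 6) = (m - 3)*(m + 3)*(m - 2)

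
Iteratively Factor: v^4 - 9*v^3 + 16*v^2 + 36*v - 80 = (v - 4)*(v^3 - 5*v^2 - 4*v + 20) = (v - 4)*(v + 2)*(v^2 - 7*v + 10) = (v - 5)*(v - 4)*(v + 2)*(v - 2)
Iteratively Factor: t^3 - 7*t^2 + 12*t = (t)*(t^2 - 7*t + 12) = t*(t - 3)*(t - 4)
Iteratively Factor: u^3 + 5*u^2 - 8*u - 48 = (u - 3)*(u^2 + 8*u + 16) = (u - 3)*(u + 4)*(u + 4)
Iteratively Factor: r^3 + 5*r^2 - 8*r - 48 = (r + 4)*(r^2 + r - 12) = (r - 3)*(r + 4)*(r + 4)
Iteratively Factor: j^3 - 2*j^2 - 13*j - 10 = (j + 2)*(j^2 - 4*j - 5) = (j + 1)*(j + 2)*(j - 5)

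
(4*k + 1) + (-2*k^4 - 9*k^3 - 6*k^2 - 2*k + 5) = -2*k^4 - 9*k^3 - 6*k^2 + 2*k + 6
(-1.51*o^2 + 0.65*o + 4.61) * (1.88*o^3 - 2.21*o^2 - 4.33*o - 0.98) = -2.8388*o^5 + 4.5591*o^4 + 13.7686*o^3 - 11.5228*o^2 - 20.5983*o - 4.5178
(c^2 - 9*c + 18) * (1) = c^2 - 9*c + 18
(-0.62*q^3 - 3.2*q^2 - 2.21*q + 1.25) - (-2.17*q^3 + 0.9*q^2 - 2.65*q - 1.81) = 1.55*q^3 - 4.1*q^2 + 0.44*q + 3.06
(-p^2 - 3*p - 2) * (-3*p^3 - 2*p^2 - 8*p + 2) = 3*p^5 + 11*p^4 + 20*p^3 + 26*p^2 + 10*p - 4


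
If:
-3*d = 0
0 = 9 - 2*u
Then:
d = 0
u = 9/2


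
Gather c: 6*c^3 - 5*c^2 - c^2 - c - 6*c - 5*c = 6*c^3 - 6*c^2 - 12*c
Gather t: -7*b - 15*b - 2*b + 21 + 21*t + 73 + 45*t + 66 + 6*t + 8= -24*b + 72*t + 168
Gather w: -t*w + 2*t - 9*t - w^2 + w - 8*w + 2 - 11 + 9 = -7*t - w^2 + w*(-t - 7)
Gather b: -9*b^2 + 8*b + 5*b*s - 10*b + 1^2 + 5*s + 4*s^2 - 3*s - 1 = -9*b^2 + b*(5*s - 2) + 4*s^2 + 2*s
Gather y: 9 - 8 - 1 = 0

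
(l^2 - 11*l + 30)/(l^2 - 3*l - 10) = (l - 6)/(l + 2)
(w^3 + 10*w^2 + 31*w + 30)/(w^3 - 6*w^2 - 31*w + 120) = (w^2 + 5*w + 6)/(w^2 - 11*w + 24)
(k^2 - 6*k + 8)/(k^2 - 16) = (k - 2)/(k + 4)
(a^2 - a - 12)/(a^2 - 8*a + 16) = (a + 3)/(a - 4)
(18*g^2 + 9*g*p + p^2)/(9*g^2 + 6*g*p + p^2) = (6*g + p)/(3*g + p)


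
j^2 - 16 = (j - 4)*(j + 4)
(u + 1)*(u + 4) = u^2 + 5*u + 4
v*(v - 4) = v^2 - 4*v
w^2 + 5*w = w*(w + 5)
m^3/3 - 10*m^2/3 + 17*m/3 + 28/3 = (m/3 + 1/3)*(m - 7)*(m - 4)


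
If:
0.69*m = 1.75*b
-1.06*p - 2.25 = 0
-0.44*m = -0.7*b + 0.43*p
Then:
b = 2.19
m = 5.57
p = -2.12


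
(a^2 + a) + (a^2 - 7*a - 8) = 2*a^2 - 6*a - 8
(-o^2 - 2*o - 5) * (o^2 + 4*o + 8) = -o^4 - 6*o^3 - 21*o^2 - 36*o - 40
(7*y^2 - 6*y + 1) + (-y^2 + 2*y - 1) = 6*y^2 - 4*y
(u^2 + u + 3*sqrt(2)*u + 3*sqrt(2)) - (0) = u^2 + u + 3*sqrt(2)*u + 3*sqrt(2)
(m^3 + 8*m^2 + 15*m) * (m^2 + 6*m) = m^5 + 14*m^4 + 63*m^3 + 90*m^2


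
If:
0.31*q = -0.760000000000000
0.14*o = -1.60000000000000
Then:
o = -11.43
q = -2.45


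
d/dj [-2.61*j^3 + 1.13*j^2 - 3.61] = j*(2.26 - 7.83*j)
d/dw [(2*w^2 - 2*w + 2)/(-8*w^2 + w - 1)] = 14*w*(2 - w)/(64*w^4 - 16*w^3 + 17*w^2 - 2*w + 1)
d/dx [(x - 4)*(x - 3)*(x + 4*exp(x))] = 4*x^2*exp(x) + 3*x^2 - 20*x*exp(x) - 14*x + 20*exp(x) + 12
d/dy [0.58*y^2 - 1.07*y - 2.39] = 1.16*y - 1.07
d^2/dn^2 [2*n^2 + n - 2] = 4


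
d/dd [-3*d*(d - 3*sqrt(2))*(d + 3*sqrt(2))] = 54 - 9*d^2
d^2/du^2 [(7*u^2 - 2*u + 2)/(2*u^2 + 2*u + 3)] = 2*(-36*u^3 - 102*u^2 + 60*u + 71)/(8*u^6 + 24*u^5 + 60*u^4 + 80*u^3 + 90*u^2 + 54*u + 27)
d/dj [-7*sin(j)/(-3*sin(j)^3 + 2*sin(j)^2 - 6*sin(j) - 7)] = 7*(-6*sin(j)^3 + 2*sin(j)^2 + 7)*cos(j)/(3*sin(j)^3 - 2*sin(j)^2 + 6*sin(j) + 7)^2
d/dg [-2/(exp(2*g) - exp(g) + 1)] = (4*exp(g) - 2)*exp(g)/(exp(2*g) - exp(g) + 1)^2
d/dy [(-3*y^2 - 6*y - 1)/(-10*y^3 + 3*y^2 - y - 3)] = (-30*y^4 - 120*y^3 - 9*y^2 + 24*y + 17)/(100*y^6 - 60*y^5 + 29*y^4 + 54*y^3 - 17*y^2 + 6*y + 9)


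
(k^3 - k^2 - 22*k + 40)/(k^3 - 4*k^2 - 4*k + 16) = (k + 5)/(k + 2)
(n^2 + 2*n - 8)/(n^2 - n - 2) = (n + 4)/(n + 1)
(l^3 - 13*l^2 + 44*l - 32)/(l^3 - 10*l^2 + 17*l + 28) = (l^2 - 9*l + 8)/(l^2 - 6*l - 7)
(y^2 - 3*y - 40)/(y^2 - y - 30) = (y - 8)/(y - 6)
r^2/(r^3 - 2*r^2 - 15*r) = r/(r^2 - 2*r - 15)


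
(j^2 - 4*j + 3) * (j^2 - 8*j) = j^4 - 12*j^3 + 35*j^2 - 24*j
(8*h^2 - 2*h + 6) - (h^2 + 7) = 7*h^2 - 2*h - 1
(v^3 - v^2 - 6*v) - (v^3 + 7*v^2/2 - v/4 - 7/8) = -9*v^2/2 - 23*v/4 + 7/8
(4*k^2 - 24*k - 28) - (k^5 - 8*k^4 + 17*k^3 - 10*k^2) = -k^5 + 8*k^4 - 17*k^3 + 14*k^2 - 24*k - 28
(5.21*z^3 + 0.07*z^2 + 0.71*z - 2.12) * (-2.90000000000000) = -15.109*z^3 - 0.203*z^2 - 2.059*z + 6.148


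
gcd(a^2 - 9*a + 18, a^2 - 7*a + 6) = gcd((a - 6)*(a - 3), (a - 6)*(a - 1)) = a - 6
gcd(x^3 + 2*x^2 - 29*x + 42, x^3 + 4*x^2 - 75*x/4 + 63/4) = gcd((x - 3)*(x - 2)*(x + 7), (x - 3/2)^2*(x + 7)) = x + 7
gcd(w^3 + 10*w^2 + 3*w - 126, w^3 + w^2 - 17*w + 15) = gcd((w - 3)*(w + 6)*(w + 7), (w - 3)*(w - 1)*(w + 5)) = w - 3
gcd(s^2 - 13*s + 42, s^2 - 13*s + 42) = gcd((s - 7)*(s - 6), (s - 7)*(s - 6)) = s^2 - 13*s + 42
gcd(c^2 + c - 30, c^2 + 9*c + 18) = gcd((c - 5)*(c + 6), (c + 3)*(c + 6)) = c + 6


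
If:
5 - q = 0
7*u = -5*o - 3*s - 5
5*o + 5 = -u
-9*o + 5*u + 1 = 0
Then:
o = -12/17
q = 5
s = 50/17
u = -25/17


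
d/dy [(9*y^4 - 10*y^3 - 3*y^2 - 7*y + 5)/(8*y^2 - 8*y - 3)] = (144*y^5 - 296*y^4 + 52*y^3 + 170*y^2 - 62*y + 61)/(64*y^4 - 128*y^3 + 16*y^2 + 48*y + 9)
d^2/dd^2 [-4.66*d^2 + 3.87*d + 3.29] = -9.32000000000000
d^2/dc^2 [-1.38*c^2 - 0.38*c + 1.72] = -2.76000000000000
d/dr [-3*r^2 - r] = -6*r - 1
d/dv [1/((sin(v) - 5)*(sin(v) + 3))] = 2*(1 - sin(v))*cos(v)/((sin(v) - 5)^2*(sin(v) + 3)^2)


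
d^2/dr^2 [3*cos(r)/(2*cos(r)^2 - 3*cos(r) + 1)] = 3*(-(1 - cos(2*r))^2 - cos(r)/2 + cos(2*r) - 5*cos(3*r)/2 - 1)/((cos(r) - 1)^2*(2*cos(r) - 1)^3)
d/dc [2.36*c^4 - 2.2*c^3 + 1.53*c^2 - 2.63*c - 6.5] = 9.44*c^3 - 6.6*c^2 + 3.06*c - 2.63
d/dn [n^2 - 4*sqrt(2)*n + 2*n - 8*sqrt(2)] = 2*n - 4*sqrt(2) + 2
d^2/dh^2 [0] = 0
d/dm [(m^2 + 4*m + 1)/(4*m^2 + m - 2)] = 3*(-5*m^2 - 4*m - 3)/(16*m^4 + 8*m^3 - 15*m^2 - 4*m + 4)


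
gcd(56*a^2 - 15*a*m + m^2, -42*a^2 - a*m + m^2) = 7*a - m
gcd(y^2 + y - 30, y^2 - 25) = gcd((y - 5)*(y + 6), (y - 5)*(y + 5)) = y - 5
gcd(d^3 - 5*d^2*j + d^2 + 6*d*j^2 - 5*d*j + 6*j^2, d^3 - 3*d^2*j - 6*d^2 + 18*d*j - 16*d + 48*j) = d - 3*j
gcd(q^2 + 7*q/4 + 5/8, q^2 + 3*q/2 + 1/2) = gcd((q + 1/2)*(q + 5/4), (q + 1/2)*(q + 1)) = q + 1/2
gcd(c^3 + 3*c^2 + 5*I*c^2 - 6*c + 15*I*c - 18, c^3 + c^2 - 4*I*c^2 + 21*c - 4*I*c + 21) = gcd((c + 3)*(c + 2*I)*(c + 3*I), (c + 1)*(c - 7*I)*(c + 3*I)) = c + 3*I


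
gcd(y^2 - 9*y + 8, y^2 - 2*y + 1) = y - 1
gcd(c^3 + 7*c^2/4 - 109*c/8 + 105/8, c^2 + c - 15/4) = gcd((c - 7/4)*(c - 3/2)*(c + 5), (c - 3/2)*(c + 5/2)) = c - 3/2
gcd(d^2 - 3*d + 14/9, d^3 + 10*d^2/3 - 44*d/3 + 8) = d - 2/3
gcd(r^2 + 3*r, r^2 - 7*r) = r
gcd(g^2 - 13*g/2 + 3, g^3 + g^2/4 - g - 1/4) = 1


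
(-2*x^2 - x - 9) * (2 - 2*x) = 4*x^3 - 2*x^2 + 16*x - 18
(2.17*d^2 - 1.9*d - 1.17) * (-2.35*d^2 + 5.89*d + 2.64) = -5.0995*d^4 + 17.2463*d^3 - 2.7127*d^2 - 11.9073*d - 3.0888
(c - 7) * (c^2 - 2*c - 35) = c^3 - 9*c^2 - 21*c + 245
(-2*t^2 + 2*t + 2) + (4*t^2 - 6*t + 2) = 2*t^2 - 4*t + 4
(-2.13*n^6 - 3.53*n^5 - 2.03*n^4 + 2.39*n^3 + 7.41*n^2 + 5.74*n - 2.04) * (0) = 0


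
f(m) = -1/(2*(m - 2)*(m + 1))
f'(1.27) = 0.28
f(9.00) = -0.00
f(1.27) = 0.30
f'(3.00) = 0.16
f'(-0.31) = -0.32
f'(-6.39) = -0.00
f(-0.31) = 0.31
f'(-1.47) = -0.74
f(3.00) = -0.12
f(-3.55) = -0.04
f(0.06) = 0.24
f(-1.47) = -0.31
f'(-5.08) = -0.01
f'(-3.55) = -0.02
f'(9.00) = 0.00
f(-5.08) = -0.02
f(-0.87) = 1.34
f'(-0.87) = -9.84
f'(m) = 1/(2*(m - 2)*(m + 1)^2) + 1/(2*(m - 2)^2*(m + 1)) = (m - 1/2)/((m - 2)^2*(m + 1)^2)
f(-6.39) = -0.01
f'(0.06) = -0.10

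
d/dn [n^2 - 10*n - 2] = 2*n - 10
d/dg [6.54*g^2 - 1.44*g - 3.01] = 13.08*g - 1.44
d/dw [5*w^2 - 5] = 10*w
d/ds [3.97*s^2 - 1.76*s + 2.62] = 7.94*s - 1.76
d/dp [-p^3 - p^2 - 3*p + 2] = -3*p^2 - 2*p - 3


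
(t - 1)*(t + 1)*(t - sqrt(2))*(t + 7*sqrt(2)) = t^4 + 6*sqrt(2)*t^3 - 15*t^2 - 6*sqrt(2)*t + 14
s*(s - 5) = s^2 - 5*s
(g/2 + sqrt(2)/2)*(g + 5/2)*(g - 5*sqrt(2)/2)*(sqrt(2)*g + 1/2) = sqrt(2)*g^4/2 - 5*g^3/4 + 5*sqrt(2)*g^3/4 - 23*sqrt(2)*g^2/8 - 25*g^2/8 - 115*sqrt(2)*g/16 - 5*g/4 - 25/8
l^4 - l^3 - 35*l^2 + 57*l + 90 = (l - 5)*(l - 3)*(l + 1)*(l + 6)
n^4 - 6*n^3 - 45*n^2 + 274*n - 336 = (n - 8)*(n - 3)*(n - 2)*(n + 7)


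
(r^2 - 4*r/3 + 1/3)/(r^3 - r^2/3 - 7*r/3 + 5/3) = (3*r - 1)/(3*r^2 + 2*r - 5)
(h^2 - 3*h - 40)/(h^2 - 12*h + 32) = (h + 5)/(h - 4)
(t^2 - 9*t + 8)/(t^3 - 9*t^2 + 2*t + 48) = (t - 1)/(t^2 - t - 6)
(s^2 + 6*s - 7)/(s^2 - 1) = (s + 7)/(s + 1)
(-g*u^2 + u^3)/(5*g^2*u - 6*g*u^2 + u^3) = u/(-5*g + u)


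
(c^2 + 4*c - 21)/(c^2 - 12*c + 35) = (c^2 + 4*c - 21)/(c^2 - 12*c + 35)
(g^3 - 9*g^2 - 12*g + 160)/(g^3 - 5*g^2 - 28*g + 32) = (g - 5)/(g - 1)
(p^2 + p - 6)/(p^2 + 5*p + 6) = (p - 2)/(p + 2)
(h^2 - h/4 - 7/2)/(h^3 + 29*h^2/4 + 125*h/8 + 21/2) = 2*(h - 2)/(2*h^2 + 11*h + 12)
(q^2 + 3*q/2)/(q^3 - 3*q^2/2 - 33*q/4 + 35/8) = 4*q*(2*q + 3)/(8*q^3 - 12*q^2 - 66*q + 35)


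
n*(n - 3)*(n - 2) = n^3 - 5*n^2 + 6*n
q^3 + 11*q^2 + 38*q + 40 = (q + 2)*(q + 4)*(q + 5)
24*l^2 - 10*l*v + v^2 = (-6*l + v)*(-4*l + v)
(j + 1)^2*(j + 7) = j^3 + 9*j^2 + 15*j + 7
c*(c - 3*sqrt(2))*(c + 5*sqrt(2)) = c^3 + 2*sqrt(2)*c^2 - 30*c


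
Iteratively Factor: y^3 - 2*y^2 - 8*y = (y + 2)*(y^2 - 4*y) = (y - 4)*(y + 2)*(y)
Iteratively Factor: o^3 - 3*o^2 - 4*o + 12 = (o - 3)*(o^2 - 4) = (o - 3)*(o - 2)*(o + 2)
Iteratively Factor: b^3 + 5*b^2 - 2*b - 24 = (b + 3)*(b^2 + 2*b - 8) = (b + 3)*(b + 4)*(b - 2)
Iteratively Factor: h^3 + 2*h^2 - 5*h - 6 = (h - 2)*(h^2 + 4*h + 3) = (h - 2)*(h + 3)*(h + 1)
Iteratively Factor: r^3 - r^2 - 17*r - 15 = (r - 5)*(r^2 + 4*r + 3) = (r - 5)*(r + 1)*(r + 3)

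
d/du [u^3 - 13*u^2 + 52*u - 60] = 3*u^2 - 26*u + 52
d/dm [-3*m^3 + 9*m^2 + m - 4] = -9*m^2 + 18*m + 1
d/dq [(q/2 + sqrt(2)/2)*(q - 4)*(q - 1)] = 3*q^2/2 - 5*q + sqrt(2)*q - 5*sqrt(2)/2 + 2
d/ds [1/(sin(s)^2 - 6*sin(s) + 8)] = 2*(3 - sin(s))*cos(s)/(sin(s)^2 - 6*sin(s) + 8)^2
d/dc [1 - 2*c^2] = -4*c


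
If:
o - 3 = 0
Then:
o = 3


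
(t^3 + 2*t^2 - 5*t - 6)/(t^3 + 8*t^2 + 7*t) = (t^2 + t - 6)/(t*(t + 7))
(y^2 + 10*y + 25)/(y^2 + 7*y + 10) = (y + 5)/(y + 2)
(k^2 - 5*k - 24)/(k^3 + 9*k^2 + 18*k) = (k - 8)/(k*(k + 6))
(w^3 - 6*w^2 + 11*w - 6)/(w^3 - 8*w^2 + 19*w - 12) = (w - 2)/(w - 4)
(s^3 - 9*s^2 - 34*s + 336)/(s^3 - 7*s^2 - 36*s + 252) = (s - 8)/(s - 6)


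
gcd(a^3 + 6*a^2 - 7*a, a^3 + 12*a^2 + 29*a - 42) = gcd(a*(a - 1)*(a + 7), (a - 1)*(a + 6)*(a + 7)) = a^2 + 6*a - 7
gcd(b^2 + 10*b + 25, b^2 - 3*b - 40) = b + 5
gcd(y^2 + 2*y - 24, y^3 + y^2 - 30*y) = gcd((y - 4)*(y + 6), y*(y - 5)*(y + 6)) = y + 6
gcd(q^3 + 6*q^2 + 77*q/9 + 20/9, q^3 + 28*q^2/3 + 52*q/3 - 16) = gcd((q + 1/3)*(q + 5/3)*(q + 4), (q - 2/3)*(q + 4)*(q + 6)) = q + 4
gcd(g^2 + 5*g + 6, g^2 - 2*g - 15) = g + 3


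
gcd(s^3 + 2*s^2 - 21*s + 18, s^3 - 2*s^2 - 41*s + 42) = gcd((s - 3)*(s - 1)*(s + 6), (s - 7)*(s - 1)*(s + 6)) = s^2 + 5*s - 6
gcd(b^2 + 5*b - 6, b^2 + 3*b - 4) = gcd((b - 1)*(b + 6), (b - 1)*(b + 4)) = b - 1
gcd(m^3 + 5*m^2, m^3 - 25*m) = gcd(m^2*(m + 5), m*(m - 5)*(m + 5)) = m^2 + 5*m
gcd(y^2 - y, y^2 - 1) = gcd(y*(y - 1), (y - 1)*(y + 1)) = y - 1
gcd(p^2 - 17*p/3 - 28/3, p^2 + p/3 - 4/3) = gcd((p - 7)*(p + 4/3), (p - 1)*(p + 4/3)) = p + 4/3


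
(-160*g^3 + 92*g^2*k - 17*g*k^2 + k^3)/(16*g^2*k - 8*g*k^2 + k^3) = (-40*g^2 + 13*g*k - k^2)/(k*(4*g - k))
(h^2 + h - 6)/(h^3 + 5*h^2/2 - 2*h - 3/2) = 2*(h - 2)/(2*h^2 - h - 1)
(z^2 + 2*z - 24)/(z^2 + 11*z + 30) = (z - 4)/(z + 5)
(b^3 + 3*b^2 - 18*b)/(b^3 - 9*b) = (b + 6)/(b + 3)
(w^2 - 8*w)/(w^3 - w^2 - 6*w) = (8 - w)/(-w^2 + w + 6)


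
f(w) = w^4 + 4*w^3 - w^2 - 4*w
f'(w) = 4*w^3 + 12*w^2 - 2*w - 4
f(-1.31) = -2.52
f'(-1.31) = 10.22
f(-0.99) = 0.06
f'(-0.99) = 5.86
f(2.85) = 139.05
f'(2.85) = 180.37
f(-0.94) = 0.33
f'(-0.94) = 5.16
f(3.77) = 387.04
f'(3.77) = 373.35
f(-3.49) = -19.90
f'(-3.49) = -20.89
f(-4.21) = 14.79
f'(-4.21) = -81.36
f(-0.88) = 0.62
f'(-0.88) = 4.33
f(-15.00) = 36960.00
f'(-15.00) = -10774.00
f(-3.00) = -24.00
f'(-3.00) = 2.00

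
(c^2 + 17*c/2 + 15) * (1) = c^2 + 17*c/2 + 15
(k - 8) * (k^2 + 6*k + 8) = k^3 - 2*k^2 - 40*k - 64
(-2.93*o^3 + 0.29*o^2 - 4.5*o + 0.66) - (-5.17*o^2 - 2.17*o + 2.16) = -2.93*o^3 + 5.46*o^2 - 2.33*o - 1.5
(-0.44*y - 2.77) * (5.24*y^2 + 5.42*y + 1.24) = -2.3056*y^3 - 16.8996*y^2 - 15.559*y - 3.4348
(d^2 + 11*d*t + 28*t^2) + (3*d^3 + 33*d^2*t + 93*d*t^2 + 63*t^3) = 3*d^3 + 33*d^2*t + d^2 + 93*d*t^2 + 11*d*t + 63*t^3 + 28*t^2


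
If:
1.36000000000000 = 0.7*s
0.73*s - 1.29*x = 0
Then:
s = 1.94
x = 1.10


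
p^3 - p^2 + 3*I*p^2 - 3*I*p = p*(p - 1)*(p + 3*I)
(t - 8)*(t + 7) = t^2 - t - 56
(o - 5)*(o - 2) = o^2 - 7*o + 10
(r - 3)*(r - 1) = r^2 - 4*r + 3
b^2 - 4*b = b*(b - 4)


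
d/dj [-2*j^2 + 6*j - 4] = 6 - 4*j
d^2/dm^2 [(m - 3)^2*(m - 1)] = 6*m - 14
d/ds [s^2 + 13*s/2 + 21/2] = 2*s + 13/2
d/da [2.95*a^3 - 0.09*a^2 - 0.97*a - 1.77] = 8.85*a^2 - 0.18*a - 0.97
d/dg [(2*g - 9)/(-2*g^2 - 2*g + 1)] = 4*(g^2 - 9*g - 4)/(4*g^4 + 8*g^3 - 4*g + 1)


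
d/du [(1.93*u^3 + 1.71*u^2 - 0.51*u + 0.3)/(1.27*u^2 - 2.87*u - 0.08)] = (2.4511*u^4 - 11.0782*u^3 - 4.7232*u^2 - 1.0356*u + 0.9018)/(1.6129*u^4 - 7.2898*u^3 + 8.0337*u^2 + 0.4592*u + 0.0064)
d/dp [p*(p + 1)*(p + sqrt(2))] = 3*p^2 + 2*p + 2*sqrt(2)*p + sqrt(2)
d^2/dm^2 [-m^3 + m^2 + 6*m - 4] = 2 - 6*m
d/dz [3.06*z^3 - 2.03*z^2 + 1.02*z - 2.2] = 9.18*z^2 - 4.06*z + 1.02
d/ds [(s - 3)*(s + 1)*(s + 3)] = 3*s^2 + 2*s - 9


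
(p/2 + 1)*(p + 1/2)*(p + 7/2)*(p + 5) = p^4/2 + 11*p^3/2 + 159*p^2/8 + 209*p/8 + 35/4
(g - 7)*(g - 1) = g^2 - 8*g + 7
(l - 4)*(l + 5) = l^2 + l - 20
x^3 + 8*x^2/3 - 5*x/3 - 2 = (x - 1)*(x + 2/3)*(x + 3)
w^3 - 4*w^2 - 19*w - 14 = (w - 7)*(w + 1)*(w + 2)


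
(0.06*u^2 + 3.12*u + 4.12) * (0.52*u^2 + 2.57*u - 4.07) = 0.0312*u^4 + 1.7766*u^3 + 9.9166*u^2 - 2.11*u - 16.7684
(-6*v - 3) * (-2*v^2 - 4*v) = 12*v^3 + 30*v^2 + 12*v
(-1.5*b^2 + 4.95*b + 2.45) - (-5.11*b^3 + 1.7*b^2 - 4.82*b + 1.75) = 5.11*b^3 - 3.2*b^2 + 9.77*b + 0.7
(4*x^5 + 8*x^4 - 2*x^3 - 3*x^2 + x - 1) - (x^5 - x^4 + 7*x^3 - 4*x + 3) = 3*x^5 + 9*x^4 - 9*x^3 - 3*x^2 + 5*x - 4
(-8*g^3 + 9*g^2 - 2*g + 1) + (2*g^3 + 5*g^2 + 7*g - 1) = -6*g^3 + 14*g^2 + 5*g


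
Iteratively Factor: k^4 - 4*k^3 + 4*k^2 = (k - 2)*(k^3 - 2*k^2) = k*(k - 2)*(k^2 - 2*k) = k*(k - 2)^2*(k)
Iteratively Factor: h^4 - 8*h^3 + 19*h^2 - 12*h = (h - 4)*(h^3 - 4*h^2 + 3*h) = h*(h - 4)*(h^2 - 4*h + 3) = h*(h - 4)*(h - 3)*(h - 1)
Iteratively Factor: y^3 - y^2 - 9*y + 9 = (y - 3)*(y^2 + 2*y - 3) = (y - 3)*(y + 3)*(y - 1)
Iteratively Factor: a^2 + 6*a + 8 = (a + 4)*(a + 2)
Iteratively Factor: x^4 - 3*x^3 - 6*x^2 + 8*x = (x - 1)*(x^3 - 2*x^2 - 8*x) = x*(x - 1)*(x^2 - 2*x - 8) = x*(x - 4)*(x - 1)*(x + 2)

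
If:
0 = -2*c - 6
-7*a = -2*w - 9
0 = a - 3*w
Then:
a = 27/19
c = -3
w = 9/19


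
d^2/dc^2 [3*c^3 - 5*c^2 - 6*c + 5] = 18*c - 10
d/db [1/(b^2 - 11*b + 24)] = (11 - 2*b)/(b^2 - 11*b + 24)^2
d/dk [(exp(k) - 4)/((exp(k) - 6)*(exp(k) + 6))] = (-exp(2*k) + 8*exp(k) - 36)*exp(k)/(exp(4*k) - 72*exp(2*k) + 1296)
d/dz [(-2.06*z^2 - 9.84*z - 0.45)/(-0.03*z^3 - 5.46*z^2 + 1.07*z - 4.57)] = (-0.0618*z^4 - 0.590399999999999*z^3 - 55.9711*z^2 + 13.9144*z + 45.4503)/(0.0009*z^6 + 0.3276*z^5 + 29.7474*z^4 - 11.4102*z^3 + 51.0493*z^2 - 9.7798*z + 20.8849)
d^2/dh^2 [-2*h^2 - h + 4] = -4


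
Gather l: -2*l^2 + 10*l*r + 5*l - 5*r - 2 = -2*l^2 + l*(10*r + 5) - 5*r - 2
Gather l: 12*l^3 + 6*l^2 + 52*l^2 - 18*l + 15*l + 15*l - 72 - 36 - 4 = 12*l^3 + 58*l^2 + 12*l - 112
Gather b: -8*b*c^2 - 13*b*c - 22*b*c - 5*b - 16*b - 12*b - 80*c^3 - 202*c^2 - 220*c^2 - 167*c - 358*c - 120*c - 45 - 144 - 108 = b*(-8*c^2 - 35*c - 33) - 80*c^3 - 422*c^2 - 645*c - 297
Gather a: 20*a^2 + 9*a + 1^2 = 20*a^2 + 9*a + 1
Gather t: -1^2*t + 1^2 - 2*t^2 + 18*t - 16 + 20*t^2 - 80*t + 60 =18*t^2 - 63*t + 45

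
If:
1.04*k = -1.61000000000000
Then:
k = -1.55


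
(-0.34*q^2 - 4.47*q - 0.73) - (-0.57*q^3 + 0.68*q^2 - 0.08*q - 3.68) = 0.57*q^3 - 1.02*q^2 - 4.39*q + 2.95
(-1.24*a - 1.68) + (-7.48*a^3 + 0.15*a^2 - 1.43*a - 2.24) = -7.48*a^3 + 0.15*a^2 - 2.67*a - 3.92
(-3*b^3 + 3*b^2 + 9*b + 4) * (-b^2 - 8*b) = 3*b^5 + 21*b^4 - 33*b^3 - 76*b^2 - 32*b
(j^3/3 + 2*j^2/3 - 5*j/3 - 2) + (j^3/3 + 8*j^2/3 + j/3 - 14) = 2*j^3/3 + 10*j^2/3 - 4*j/3 - 16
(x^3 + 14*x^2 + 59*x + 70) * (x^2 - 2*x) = x^5 + 12*x^4 + 31*x^3 - 48*x^2 - 140*x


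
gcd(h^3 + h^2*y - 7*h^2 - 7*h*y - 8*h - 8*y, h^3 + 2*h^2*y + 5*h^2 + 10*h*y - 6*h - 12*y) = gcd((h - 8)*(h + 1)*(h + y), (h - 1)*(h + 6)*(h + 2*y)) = 1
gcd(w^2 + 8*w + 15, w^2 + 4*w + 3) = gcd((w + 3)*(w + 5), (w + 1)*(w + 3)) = w + 3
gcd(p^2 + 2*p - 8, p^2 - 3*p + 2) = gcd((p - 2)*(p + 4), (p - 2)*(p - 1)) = p - 2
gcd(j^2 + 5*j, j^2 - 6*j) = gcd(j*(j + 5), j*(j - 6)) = j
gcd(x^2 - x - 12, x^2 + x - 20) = x - 4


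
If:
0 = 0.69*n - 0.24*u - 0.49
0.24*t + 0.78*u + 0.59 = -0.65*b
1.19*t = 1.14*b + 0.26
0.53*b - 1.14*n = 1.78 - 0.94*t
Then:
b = 1.10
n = -0.01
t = 1.27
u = -2.06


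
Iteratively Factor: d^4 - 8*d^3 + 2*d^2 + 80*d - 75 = (d - 1)*(d^3 - 7*d^2 - 5*d + 75) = (d - 5)*(d - 1)*(d^2 - 2*d - 15) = (d - 5)^2*(d - 1)*(d + 3)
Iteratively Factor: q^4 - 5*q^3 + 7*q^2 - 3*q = (q)*(q^3 - 5*q^2 + 7*q - 3) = q*(q - 1)*(q^2 - 4*q + 3) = q*(q - 1)^2*(q - 3)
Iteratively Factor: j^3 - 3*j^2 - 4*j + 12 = (j - 3)*(j^2 - 4) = (j - 3)*(j + 2)*(j - 2)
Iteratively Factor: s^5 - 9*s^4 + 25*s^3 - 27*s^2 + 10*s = (s - 5)*(s^4 - 4*s^3 + 5*s^2 - 2*s) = (s - 5)*(s - 1)*(s^3 - 3*s^2 + 2*s) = (s - 5)*(s - 2)*(s - 1)*(s^2 - s) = s*(s - 5)*(s - 2)*(s - 1)*(s - 1)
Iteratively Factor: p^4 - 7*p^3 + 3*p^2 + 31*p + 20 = (p - 5)*(p^3 - 2*p^2 - 7*p - 4) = (p - 5)*(p + 1)*(p^2 - 3*p - 4) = (p - 5)*(p - 4)*(p + 1)*(p + 1)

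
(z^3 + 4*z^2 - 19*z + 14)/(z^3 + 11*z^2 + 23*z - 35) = (z - 2)/(z + 5)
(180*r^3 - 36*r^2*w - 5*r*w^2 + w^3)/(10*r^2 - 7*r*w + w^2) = (36*r^2 - w^2)/(2*r - w)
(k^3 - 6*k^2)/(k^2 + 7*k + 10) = k^2*(k - 6)/(k^2 + 7*k + 10)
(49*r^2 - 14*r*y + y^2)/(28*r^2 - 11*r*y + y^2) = (-7*r + y)/(-4*r + y)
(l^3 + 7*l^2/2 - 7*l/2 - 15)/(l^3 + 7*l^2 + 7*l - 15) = (l^2 + l/2 - 5)/(l^2 + 4*l - 5)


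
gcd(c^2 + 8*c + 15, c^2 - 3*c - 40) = c + 5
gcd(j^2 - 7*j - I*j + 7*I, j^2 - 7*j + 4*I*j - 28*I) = j - 7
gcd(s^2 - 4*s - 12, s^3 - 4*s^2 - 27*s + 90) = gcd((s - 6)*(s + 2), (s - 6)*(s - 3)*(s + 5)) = s - 6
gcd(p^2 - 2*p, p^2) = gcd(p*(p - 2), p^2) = p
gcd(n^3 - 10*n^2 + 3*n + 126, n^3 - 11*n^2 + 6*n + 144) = n^2 - 3*n - 18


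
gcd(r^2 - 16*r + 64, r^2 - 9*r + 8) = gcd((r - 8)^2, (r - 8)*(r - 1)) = r - 8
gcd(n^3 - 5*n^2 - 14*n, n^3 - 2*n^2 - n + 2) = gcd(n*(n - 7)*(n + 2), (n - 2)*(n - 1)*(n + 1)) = 1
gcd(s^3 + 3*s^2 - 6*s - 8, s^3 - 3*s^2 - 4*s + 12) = s - 2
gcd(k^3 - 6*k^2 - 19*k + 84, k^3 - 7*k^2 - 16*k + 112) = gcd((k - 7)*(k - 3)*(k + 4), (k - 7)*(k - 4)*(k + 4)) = k^2 - 3*k - 28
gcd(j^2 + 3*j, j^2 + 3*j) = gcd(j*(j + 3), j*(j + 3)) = j^2 + 3*j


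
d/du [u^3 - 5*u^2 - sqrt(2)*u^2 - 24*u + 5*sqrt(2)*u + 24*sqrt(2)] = 3*u^2 - 10*u - 2*sqrt(2)*u - 24 + 5*sqrt(2)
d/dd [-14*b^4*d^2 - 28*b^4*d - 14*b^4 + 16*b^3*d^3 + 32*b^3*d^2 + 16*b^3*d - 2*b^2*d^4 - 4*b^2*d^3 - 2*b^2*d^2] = 4*b^2*(-7*b^2*d - 7*b^2 + 12*b*d^2 + 16*b*d + 4*b - 2*d^3 - 3*d^2 - d)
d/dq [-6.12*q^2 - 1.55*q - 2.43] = -12.24*q - 1.55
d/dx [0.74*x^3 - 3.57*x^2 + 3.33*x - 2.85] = 2.22*x^2 - 7.14*x + 3.33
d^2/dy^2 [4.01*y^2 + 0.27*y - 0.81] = 8.02000000000000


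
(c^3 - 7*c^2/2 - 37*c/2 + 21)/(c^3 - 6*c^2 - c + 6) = (c + 7/2)/(c + 1)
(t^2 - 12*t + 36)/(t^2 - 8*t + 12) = (t - 6)/(t - 2)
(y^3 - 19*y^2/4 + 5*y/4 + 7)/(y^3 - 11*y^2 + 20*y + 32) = (y - 7/4)/(y - 8)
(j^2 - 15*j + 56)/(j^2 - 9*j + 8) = (j - 7)/(j - 1)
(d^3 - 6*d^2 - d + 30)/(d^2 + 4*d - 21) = (d^2 - 3*d - 10)/(d + 7)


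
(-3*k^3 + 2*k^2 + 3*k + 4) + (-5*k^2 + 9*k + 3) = -3*k^3 - 3*k^2 + 12*k + 7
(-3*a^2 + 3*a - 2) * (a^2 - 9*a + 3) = -3*a^4 + 30*a^3 - 38*a^2 + 27*a - 6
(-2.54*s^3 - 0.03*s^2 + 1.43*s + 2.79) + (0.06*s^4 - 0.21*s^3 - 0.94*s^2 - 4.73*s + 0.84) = 0.06*s^4 - 2.75*s^3 - 0.97*s^2 - 3.3*s + 3.63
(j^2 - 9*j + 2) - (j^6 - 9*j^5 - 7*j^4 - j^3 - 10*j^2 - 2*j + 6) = -j^6 + 9*j^5 + 7*j^4 + j^3 + 11*j^2 - 7*j - 4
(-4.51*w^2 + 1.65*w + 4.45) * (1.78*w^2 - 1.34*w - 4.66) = -8.0278*w^4 + 8.9804*w^3 + 26.7266*w^2 - 13.652*w - 20.737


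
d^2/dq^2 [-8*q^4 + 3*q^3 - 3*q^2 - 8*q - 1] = -96*q^2 + 18*q - 6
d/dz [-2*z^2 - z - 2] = -4*z - 1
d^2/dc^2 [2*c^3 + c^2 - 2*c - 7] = 12*c + 2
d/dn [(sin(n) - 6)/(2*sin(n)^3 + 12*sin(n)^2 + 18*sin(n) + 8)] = (7*sin(n) + cos(n)^2 + 28)*cos(n)/((sin(n) + 1)^3*(sin(n) + 4)^2)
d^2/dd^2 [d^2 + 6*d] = 2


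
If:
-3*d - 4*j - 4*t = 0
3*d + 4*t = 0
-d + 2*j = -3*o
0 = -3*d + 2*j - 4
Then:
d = -4/3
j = 0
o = -4/9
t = 1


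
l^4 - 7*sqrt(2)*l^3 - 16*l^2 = l^2*(l - 8*sqrt(2))*(l + sqrt(2))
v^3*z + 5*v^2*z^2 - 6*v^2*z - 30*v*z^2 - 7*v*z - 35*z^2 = (v - 7)*(v + 5*z)*(v*z + z)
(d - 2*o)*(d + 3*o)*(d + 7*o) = d^3 + 8*d^2*o + d*o^2 - 42*o^3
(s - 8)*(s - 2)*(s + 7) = s^3 - 3*s^2 - 54*s + 112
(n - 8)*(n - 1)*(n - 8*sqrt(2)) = n^3 - 8*sqrt(2)*n^2 - 9*n^2 + 8*n + 72*sqrt(2)*n - 64*sqrt(2)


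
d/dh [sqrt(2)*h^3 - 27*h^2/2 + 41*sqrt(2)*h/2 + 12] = 3*sqrt(2)*h^2 - 27*h + 41*sqrt(2)/2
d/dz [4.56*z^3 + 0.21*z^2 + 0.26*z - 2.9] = 13.68*z^2 + 0.42*z + 0.26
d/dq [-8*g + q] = 1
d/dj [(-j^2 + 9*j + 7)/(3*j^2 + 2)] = (-27*j^2 - 46*j + 18)/(9*j^4 + 12*j^2 + 4)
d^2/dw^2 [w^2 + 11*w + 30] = 2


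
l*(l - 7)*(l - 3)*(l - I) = l^4 - 10*l^3 - I*l^3 + 21*l^2 + 10*I*l^2 - 21*I*l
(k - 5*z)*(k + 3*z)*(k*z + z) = k^3*z - 2*k^2*z^2 + k^2*z - 15*k*z^3 - 2*k*z^2 - 15*z^3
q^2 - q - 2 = (q - 2)*(q + 1)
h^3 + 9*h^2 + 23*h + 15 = (h + 1)*(h + 3)*(h + 5)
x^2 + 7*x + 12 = (x + 3)*(x + 4)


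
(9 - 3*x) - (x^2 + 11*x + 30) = -x^2 - 14*x - 21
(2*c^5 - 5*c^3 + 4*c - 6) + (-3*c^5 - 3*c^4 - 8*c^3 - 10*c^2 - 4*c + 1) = -c^5 - 3*c^4 - 13*c^3 - 10*c^2 - 5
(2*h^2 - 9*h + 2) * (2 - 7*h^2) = -14*h^4 + 63*h^3 - 10*h^2 - 18*h + 4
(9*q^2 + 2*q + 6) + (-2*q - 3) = 9*q^2 + 3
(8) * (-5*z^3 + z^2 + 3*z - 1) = -40*z^3 + 8*z^2 + 24*z - 8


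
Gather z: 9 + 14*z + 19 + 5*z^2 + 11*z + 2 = 5*z^2 + 25*z + 30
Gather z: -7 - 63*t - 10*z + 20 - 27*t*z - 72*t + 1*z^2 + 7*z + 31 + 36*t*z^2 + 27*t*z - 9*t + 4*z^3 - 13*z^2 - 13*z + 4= -144*t + 4*z^3 + z^2*(36*t - 12) - 16*z + 48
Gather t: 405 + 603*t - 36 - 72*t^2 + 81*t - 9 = -72*t^2 + 684*t + 360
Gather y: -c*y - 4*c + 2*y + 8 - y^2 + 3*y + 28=-4*c - y^2 + y*(5 - c) + 36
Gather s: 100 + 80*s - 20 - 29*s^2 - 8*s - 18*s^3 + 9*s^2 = -18*s^3 - 20*s^2 + 72*s + 80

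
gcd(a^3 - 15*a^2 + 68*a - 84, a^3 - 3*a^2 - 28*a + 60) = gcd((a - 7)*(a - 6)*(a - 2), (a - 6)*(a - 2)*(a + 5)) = a^2 - 8*a + 12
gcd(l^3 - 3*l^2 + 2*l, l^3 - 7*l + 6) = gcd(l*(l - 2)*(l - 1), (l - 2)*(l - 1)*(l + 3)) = l^2 - 3*l + 2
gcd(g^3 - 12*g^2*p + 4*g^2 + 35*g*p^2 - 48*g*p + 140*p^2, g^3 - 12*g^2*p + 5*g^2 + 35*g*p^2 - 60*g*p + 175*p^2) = g^2 - 12*g*p + 35*p^2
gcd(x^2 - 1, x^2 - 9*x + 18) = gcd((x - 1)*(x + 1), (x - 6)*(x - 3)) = 1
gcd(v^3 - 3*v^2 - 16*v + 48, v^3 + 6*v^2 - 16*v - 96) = v^2 - 16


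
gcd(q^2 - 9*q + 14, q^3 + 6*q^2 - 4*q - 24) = q - 2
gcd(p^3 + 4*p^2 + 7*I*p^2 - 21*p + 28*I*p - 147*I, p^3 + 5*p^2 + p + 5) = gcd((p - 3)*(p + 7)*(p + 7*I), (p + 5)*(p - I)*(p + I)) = 1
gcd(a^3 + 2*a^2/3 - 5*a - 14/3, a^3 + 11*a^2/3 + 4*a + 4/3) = a^2 + 3*a + 2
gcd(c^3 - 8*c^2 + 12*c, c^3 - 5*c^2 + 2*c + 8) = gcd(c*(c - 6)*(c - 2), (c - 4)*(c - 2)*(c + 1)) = c - 2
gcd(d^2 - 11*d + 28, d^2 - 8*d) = 1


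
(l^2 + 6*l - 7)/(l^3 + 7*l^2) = (l - 1)/l^2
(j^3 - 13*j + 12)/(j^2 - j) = j + 1 - 12/j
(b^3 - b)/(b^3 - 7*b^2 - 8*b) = (b - 1)/(b - 8)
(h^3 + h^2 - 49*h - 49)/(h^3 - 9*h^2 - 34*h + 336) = (h^2 + 8*h + 7)/(h^2 - 2*h - 48)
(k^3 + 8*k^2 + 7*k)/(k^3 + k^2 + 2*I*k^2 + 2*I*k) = (k + 7)/(k + 2*I)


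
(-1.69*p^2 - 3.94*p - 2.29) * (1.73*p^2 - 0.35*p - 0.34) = -2.9237*p^4 - 6.2247*p^3 - 2.0081*p^2 + 2.1411*p + 0.7786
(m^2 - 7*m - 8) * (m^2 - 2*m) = m^4 - 9*m^3 + 6*m^2 + 16*m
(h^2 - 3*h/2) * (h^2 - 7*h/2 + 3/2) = h^4 - 5*h^3 + 27*h^2/4 - 9*h/4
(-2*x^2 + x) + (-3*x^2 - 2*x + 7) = -5*x^2 - x + 7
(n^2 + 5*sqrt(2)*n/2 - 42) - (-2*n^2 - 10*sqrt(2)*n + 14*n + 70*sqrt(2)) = 3*n^2 - 14*n + 25*sqrt(2)*n/2 - 70*sqrt(2) - 42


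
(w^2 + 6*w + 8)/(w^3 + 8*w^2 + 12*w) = (w + 4)/(w*(w + 6))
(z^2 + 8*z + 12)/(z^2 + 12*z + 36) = (z + 2)/(z + 6)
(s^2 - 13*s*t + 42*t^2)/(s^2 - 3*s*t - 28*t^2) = (s - 6*t)/(s + 4*t)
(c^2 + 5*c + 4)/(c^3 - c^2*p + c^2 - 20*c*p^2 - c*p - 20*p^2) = (-c - 4)/(-c^2 + c*p + 20*p^2)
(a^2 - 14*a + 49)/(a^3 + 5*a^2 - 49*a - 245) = (a - 7)/(a^2 + 12*a + 35)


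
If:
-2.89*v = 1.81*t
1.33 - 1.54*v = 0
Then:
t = -1.38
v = 0.86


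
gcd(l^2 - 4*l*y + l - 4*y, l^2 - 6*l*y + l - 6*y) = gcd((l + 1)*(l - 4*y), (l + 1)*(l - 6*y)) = l + 1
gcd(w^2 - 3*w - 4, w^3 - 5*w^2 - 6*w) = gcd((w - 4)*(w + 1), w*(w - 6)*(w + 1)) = w + 1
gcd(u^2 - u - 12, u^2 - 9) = u + 3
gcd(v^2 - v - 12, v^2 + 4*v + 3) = v + 3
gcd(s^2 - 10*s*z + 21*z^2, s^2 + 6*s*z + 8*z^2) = 1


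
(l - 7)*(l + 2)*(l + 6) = l^3 + l^2 - 44*l - 84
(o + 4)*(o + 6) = o^2 + 10*o + 24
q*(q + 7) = q^2 + 7*q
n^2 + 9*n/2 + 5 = (n + 2)*(n + 5/2)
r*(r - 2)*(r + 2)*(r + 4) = r^4 + 4*r^3 - 4*r^2 - 16*r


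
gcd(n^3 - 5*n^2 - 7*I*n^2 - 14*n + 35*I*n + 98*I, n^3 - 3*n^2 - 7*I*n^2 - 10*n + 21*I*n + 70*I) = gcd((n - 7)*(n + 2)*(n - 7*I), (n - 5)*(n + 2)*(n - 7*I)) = n^2 + n*(2 - 7*I) - 14*I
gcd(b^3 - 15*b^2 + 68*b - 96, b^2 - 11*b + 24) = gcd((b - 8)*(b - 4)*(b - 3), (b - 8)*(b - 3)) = b^2 - 11*b + 24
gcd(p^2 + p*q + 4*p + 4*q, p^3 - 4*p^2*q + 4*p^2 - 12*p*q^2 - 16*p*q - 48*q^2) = p + 4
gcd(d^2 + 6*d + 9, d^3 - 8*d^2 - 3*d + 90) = d + 3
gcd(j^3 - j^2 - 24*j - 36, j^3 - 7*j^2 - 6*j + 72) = j^2 - 3*j - 18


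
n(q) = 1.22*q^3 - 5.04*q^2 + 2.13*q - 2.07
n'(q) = 3.66*q^2 - 10.08*q + 2.13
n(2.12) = -8.58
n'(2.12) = -2.79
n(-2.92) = -81.64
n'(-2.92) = 62.77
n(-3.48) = -121.93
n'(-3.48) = 81.53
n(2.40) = -9.12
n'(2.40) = -0.98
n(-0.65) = -5.92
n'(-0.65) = 10.23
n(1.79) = -7.41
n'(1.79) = -4.19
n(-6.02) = -463.71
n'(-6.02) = 195.45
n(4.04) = 4.72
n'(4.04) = 21.14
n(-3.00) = -86.76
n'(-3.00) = 65.31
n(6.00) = 92.79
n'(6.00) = 73.41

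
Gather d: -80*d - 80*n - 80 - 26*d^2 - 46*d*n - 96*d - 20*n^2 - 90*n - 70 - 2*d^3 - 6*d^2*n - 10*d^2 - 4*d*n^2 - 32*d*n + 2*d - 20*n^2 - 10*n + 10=-2*d^3 + d^2*(-6*n - 36) + d*(-4*n^2 - 78*n - 174) - 40*n^2 - 180*n - 140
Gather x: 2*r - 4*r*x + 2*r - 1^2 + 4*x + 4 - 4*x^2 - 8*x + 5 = 4*r - 4*x^2 + x*(-4*r - 4) + 8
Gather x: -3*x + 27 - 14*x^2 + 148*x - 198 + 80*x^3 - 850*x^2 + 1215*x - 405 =80*x^3 - 864*x^2 + 1360*x - 576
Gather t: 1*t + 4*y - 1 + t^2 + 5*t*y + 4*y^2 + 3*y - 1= t^2 + t*(5*y + 1) + 4*y^2 + 7*y - 2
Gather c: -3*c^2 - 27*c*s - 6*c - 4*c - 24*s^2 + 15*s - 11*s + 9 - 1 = -3*c^2 + c*(-27*s - 10) - 24*s^2 + 4*s + 8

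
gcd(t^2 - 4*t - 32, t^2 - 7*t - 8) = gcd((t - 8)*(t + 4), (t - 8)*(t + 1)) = t - 8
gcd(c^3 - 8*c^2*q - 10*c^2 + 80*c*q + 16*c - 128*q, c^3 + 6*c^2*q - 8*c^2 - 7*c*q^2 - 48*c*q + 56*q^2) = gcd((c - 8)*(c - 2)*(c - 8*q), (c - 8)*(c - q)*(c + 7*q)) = c - 8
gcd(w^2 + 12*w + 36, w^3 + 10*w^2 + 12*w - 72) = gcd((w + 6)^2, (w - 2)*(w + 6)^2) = w^2 + 12*w + 36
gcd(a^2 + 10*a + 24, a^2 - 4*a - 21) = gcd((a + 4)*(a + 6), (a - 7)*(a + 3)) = 1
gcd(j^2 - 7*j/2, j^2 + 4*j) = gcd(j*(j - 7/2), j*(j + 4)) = j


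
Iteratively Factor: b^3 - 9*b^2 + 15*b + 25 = (b - 5)*(b^2 - 4*b - 5) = (b - 5)^2*(b + 1)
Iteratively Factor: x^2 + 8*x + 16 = (x + 4)*(x + 4)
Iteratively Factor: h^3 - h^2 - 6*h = (h)*(h^2 - h - 6) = h*(h + 2)*(h - 3)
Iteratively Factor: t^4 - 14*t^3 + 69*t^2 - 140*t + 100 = (t - 2)*(t^3 - 12*t^2 + 45*t - 50) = (t - 5)*(t - 2)*(t^2 - 7*t + 10) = (t - 5)*(t - 2)^2*(t - 5)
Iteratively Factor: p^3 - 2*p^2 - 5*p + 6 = (p - 3)*(p^2 + p - 2) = (p - 3)*(p - 1)*(p + 2)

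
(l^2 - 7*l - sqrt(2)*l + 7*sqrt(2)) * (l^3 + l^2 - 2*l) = l^5 - 6*l^4 - sqrt(2)*l^4 - 9*l^3 + 6*sqrt(2)*l^3 + 9*sqrt(2)*l^2 + 14*l^2 - 14*sqrt(2)*l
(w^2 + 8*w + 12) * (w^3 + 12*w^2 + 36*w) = w^5 + 20*w^4 + 144*w^3 + 432*w^2 + 432*w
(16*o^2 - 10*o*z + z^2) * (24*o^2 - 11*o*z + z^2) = 384*o^4 - 416*o^3*z + 150*o^2*z^2 - 21*o*z^3 + z^4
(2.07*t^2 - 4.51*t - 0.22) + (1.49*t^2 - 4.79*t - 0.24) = 3.56*t^2 - 9.3*t - 0.46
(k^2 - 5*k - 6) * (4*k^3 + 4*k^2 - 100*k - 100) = 4*k^5 - 16*k^4 - 144*k^3 + 376*k^2 + 1100*k + 600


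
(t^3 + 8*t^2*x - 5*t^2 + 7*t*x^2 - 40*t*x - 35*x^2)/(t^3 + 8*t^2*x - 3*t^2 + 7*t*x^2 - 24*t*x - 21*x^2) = (t - 5)/(t - 3)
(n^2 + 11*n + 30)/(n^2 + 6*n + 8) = (n^2 + 11*n + 30)/(n^2 + 6*n + 8)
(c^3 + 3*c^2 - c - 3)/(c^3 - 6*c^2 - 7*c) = (c^2 + 2*c - 3)/(c*(c - 7))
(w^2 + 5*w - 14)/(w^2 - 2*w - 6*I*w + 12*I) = (w + 7)/(w - 6*I)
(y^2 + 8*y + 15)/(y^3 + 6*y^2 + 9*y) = (y + 5)/(y*(y + 3))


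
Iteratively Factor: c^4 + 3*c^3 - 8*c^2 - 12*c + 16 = (c + 4)*(c^3 - c^2 - 4*c + 4) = (c - 1)*(c + 4)*(c^2 - 4) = (c - 1)*(c + 2)*(c + 4)*(c - 2)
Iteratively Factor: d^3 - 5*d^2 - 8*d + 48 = (d - 4)*(d^2 - d - 12) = (d - 4)*(d + 3)*(d - 4)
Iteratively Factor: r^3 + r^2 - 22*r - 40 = (r + 4)*(r^2 - 3*r - 10) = (r + 2)*(r + 4)*(r - 5)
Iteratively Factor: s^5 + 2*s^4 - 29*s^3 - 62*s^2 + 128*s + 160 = (s + 1)*(s^4 + s^3 - 30*s^2 - 32*s + 160) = (s + 1)*(s + 4)*(s^3 - 3*s^2 - 18*s + 40) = (s + 1)*(s + 4)^2*(s^2 - 7*s + 10) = (s - 5)*(s + 1)*(s + 4)^2*(s - 2)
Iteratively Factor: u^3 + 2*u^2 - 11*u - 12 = (u - 3)*(u^2 + 5*u + 4) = (u - 3)*(u + 1)*(u + 4)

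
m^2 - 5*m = m*(m - 5)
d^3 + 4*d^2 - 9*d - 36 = (d - 3)*(d + 3)*(d + 4)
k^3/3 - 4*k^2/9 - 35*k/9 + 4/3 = (k/3 + 1)*(k - 4)*(k - 1/3)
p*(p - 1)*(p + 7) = p^3 + 6*p^2 - 7*p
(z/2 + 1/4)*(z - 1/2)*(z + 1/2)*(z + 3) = z^4/2 + 7*z^3/4 + 5*z^2/8 - 7*z/16 - 3/16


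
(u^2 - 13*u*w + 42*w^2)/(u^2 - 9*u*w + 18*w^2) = (u - 7*w)/(u - 3*w)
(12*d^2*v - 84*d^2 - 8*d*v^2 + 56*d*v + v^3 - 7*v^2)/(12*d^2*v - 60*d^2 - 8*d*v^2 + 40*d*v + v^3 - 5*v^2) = (v - 7)/(v - 5)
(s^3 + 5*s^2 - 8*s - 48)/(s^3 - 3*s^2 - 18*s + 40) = (s^2 + s - 12)/(s^2 - 7*s + 10)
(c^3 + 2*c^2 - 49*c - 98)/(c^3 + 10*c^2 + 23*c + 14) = (c - 7)/(c + 1)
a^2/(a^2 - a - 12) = a^2/(a^2 - a - 12)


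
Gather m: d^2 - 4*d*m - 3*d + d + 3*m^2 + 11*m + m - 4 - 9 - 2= d^2 - 2*d + 3*m^2 + m*(12 - 4*d) - 15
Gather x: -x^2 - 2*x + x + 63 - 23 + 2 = -x^2 - x + 42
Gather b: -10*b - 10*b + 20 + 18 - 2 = 36 - 20*b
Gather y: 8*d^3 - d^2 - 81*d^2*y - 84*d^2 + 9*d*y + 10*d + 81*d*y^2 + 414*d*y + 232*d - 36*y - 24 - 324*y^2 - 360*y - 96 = 8*d^3 - 85*d^2 + 242*d + y^2*(81*d - 324) + y*(-81*d^2 + 423*d - 396) - 120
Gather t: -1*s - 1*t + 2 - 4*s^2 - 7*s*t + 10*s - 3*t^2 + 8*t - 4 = -4*s^2 + 9*s - 3*t^2 + t*(7 - 7*s) - 2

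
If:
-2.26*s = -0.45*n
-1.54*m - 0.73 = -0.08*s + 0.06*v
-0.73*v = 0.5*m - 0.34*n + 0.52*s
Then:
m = -0.00718530738804635*v - 0.484625628590169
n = 3.0720071157401*v - 1.02475104847846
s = 0.611682832780108*v - 0.204043350360756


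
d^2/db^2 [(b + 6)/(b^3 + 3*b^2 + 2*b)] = 2*(3*b^5 + 45*b^4 + 151*b^3 + 198*b^2 + 108*b + 24)/(b^3*(b^6 + 9*b^5 + 33*b^4 + 63*b^3 + 66*b^2 + 36*b + 8))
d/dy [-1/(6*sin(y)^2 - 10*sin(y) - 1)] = 2*(6*sin(y) - 5)*cos(y)/(-6*sin(y)^2 + 10*sin(y) + 1)^2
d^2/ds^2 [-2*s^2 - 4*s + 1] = -4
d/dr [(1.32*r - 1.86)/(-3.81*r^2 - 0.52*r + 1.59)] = (5.0292*r^2 - 14.1732*r + 1.1316)/(14.5161*r^4 + 3.9624*r^3 - 11.8454*r^2 - 1.6536*r + 2.5281)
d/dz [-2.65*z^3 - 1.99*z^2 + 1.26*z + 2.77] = -7.95*z^2 - 3.98*z + 1.26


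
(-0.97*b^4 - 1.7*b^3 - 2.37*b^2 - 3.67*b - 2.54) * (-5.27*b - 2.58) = 5.1119*b^5 + 11.4616*b^4 + 16.8759*b^3 + 25.4555*b^2 + 22.8544*b + 6.5532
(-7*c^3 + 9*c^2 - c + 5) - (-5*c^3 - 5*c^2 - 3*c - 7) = -2*c^3 + 14*c^2 + 2*c + 12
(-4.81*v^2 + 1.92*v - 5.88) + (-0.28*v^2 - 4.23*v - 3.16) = -5.09*v^2 - 2.31*v - 9.04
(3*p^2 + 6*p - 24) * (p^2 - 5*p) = 3*p^4 - 9*p^3 - 54*p^2 + 120*p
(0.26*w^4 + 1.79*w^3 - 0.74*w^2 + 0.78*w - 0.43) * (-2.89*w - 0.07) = -0.7514*w^5 - 5.1913*w^4 + 2.0133*w^3 - 2.2024*w^2 + 1.1881*w + 0.0301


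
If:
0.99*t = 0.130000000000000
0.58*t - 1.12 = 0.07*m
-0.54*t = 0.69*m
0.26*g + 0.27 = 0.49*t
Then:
No Solution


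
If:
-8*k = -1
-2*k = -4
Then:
No Solution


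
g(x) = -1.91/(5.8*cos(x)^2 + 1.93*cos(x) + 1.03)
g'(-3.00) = -0.11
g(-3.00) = -0.40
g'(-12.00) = -0.26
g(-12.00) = -0.28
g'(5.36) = 0.73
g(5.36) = -0.44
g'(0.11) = -0.04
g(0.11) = -0.22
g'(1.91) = 3.28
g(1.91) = -1.85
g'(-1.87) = -2.92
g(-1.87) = -1.98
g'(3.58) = -0.43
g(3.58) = -0.47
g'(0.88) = -0.64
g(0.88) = -0.41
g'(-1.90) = -3.21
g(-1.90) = -1.89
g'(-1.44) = 3.42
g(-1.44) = -1.38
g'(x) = -1.91*(11.6*sin(x)*cos(x) + 1.93*sin(x))/(5.8*cos(x)^2 + 1.93*cos(x) + 1.03)^2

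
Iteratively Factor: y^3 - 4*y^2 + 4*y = (y - 2)*(y^2 - 2*y) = y*(y - 2)*(y - 2)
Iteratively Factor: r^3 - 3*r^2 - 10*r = (r + 2)*(r^2 - 5*r) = r*(r + 2)*(r - 5)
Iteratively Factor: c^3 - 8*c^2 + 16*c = (c - 4)*(c^2 - 4*c) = c*(c - 4)*(c - 4)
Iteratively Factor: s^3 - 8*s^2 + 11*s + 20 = (s + 1)*(s^2 - 9*s + 20) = (s - 5)*(s + 1)*(s - 4)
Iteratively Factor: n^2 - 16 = (n - 4)*(n + 4)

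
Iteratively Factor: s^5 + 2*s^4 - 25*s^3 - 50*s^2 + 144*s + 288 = (s + 4)*(s^4 - 2*s^3 - 17*s^2 + 18*s + 72) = (s - 3)*(s + 4)*(s^3 + s^2 - 14*s - 24) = (s - 3)*(s + 3)*(s + 4)*(s^2 - 2*s - 8) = (s - 4)*(s - 3)*(s + 3)*(s + 4)*(s + 2)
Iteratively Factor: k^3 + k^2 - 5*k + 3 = (k + 3)*(k^2 - 2*k + 1) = (k - 1)*(k + 3)*(k - 1)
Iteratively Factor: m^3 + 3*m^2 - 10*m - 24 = (m - 3)*(m^2 + 6*m + 8) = (m - 3)*(m + 4)*(m + 2)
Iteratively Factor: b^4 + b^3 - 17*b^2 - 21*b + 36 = (b + 3)*(b^3 - 2*b^2 - 11*b + 12) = (b + 3)^2*(b^2 - 5*b + 4) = (b - 1)*(b + 3)^2*(b - 4)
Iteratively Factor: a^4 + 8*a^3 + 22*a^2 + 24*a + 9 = (a + 1)*(a^3 + 7*a^2 + 15*a + 9) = (a + 1)^2*(a^2 + 6*a + 9) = (a + 1)^2*(a + 3)*(a + 3)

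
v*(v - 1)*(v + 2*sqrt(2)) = v^3 - v^2 + 2*sqrt(2)*v^2 - 2*sqrt(2)*v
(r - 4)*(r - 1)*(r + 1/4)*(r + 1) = r^4 - 15*r^3/4 - 2*r^2 + 15*r/4 + 1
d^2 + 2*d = d*(d + 2)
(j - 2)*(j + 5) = j^2 + 3*j - 10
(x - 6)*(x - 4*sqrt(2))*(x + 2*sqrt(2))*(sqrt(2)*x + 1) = sqrt(2)*x^4 - 6*sqrt(2)*x^3 - 3*x^3 - 18*sqrt(2)*x^2 + 18*x^2 - 16*x + 108*sqrt(2)*x + 96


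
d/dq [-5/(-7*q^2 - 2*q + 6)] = 10*(-7*q - 1)/(7*q^2 + 2*q - 6)^2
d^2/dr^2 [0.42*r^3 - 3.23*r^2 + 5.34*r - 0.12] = 2.52*r - 6.46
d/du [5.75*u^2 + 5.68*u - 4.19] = 11.5*u + 5.68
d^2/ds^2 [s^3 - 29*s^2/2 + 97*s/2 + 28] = 6*s - 29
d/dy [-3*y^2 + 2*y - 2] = 2 - 6*y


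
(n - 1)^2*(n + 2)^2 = n^4 + 2*n^3 - 3*n^2 - 4*n + 4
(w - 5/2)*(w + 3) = w^2 + w/2 - 15/2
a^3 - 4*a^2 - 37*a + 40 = (a - 8)*(a - 1)*(a + 5)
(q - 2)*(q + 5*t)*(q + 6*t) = q^3 + 11*q^2*t - 2*q^2 + 30*q*t^2 - 22*q*t - 60*t^2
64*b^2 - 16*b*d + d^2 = (-8*b + d)^2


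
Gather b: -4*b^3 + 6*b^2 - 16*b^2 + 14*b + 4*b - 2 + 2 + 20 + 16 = -4*b^3 - 10*b^2 + 18*b + 36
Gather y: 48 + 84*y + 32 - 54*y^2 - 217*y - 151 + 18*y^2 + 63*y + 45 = -36*y^2 - 70*y - 26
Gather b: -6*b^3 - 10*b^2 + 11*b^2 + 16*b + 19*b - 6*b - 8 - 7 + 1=-6*b^3 + b^2 + 29*b - 14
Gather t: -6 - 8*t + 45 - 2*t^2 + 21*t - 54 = -2*t^2 + 13*t - 15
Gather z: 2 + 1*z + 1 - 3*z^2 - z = 3 - 3*z^2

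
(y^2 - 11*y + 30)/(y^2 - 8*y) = (y^2 - 11*y + 30)/(y*(y - 8))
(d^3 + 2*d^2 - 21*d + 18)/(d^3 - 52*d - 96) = (d^2 - 4*d + 3)/(d^2 - 6*d - 16)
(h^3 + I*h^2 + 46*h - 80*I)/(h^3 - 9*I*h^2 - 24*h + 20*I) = (h + 8*I)/(h - 2*I)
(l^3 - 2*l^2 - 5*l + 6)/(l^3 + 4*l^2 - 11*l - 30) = (l - 1)/(l + 5)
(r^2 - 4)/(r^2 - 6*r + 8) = (r + 2)/(r - 4)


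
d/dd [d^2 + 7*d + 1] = 2*d + 7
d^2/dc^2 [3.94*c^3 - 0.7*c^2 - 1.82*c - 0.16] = 23.64*c - 1.4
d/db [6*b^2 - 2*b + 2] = 12*b - 2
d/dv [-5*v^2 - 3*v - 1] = -10*v - 3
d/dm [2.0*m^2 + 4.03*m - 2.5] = 4.0*m + 4.03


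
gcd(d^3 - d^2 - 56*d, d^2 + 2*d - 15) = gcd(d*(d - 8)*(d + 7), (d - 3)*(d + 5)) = 1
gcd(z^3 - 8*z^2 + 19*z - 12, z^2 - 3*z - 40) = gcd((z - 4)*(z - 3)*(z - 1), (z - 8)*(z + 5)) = 1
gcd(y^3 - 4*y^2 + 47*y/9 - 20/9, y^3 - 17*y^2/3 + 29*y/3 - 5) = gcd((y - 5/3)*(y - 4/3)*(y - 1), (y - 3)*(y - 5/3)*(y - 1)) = y^2 - 8*y/3 + 5/3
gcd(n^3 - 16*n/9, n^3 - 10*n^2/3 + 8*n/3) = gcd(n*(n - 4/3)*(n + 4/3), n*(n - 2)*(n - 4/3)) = n^2 - 4*n/3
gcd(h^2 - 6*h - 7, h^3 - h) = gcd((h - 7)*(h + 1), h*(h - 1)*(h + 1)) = h + 1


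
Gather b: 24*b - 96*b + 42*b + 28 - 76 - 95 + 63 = -30*b - 80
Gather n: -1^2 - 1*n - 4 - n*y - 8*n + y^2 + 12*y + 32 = n*(-y - 9) + y^2 + 12*y + 27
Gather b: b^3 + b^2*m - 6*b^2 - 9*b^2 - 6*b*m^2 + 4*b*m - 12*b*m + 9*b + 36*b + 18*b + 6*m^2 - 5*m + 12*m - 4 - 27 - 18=b^3 + b^2*(m - 15) + b*(-6*m^2 - 8*m + 63) + 6*m^2 + 7*m - 49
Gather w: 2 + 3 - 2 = 3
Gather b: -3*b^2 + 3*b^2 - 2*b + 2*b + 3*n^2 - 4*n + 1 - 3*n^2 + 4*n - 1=0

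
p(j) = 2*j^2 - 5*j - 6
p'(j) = 4*j - 5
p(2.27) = -7.04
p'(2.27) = 4.08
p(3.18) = -1.68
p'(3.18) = 7.72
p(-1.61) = 7.23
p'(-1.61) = -11.44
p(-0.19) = -4.98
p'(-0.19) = -5.76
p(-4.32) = 52.92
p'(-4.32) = -22.28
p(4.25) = 8.88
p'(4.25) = 12.00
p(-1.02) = 1.18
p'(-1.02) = -9.08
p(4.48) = 11.74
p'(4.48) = 12.92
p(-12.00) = 342.00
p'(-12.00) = -53.00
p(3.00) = -3.00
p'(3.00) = 7.00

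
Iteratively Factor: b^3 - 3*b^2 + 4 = (b + 1)*(b^2 - 4*b + 4) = (b - 2)*(b + 1)*(b - 2)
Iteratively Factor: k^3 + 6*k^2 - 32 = (k + 4)*(k^2 + 2*k - 8) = (k + 4)^2*(k - 2)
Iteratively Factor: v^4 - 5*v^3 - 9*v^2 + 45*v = (v)*(v^3 - 5*v^2 - 9*v + 45) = v*(v + 3)*(v^2 - 8*v + 15) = v*(v - 3)*(v + 3)*(v - 5)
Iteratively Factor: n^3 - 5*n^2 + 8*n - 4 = (n - 1)*(n^2 - 4*n + 4) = (n - 2)*(n - 1)*(n - 2)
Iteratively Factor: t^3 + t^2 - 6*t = (t)*(t^2 + t - 6) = t*(t - 2)*(t + 3)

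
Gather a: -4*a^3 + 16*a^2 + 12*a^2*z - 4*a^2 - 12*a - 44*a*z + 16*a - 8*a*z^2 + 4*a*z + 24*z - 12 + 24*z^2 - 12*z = -4*a^3 + a^2*(12*z + 12) + a*(-8*z^2 - 40*z + 4) + 24*z^2 + 12*z - 12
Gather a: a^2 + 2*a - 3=a^2 + 2*a - 3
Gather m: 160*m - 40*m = 120*m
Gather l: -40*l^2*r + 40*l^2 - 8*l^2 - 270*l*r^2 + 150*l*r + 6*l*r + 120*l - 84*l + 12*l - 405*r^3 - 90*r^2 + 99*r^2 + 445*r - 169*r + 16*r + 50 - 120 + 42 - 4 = l^2*(32 - 40*r) + l*(-270*r^2 + 156*r + 48) - 405*r^3 + 9*r^2 + 292*r - 32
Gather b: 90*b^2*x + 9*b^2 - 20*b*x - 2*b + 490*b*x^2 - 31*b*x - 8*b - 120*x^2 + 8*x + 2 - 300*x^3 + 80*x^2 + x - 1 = b^2*(90*x + 9) + b*(490*x^2 - 51*x - 10) - 300*x^3 - 40*x^2 + 9*x + 1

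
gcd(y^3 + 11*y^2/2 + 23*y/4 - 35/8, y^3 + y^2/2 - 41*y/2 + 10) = y - 1/2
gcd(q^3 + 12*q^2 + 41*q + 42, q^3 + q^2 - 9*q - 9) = q + 3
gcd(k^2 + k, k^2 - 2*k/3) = k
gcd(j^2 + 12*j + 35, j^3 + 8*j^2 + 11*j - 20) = j + 5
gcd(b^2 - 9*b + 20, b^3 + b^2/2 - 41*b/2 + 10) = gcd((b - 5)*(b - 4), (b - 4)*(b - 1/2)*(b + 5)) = b - 4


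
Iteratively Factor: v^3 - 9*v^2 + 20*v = (v - 5)*(v^2 - 4*v) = (v - 5)*(v - 4)*(v)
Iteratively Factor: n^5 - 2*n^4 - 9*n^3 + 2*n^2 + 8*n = (n)*(n^4 - 2*n^3 - 9*n^2 + 2*n + 8) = n*(n - 4)*(n^3 + 2*n^2 - n - 2) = n*(n - 4)*(n + 2)*(n^2 - 1) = n*(n - 4)*(n - 1)*(n + 2)*(n + 1)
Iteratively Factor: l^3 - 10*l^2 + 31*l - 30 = (l - 5)*(l^2 - 5*l + 6) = (l - 5)*(l - 2)*(l - 3)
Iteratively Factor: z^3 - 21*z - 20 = (z + 4)*(z^2 - 4*z - 5) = (z - 5)*(z + 4)*(z + 1)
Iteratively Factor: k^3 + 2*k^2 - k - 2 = (k + 2)*(k^2 - 1) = (k - 1)*(k + 2)*(k + 1)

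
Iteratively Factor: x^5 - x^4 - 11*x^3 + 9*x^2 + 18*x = (x + 3)*(x^4 - 4*x^3 + x^2 + 6*x) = (x - 2)*(x + 3)*(x^3 - 2*x^2 - 3*x) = (x - 2)*(x + 1)*(x + 3)*(x^2 - 3*x) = x*(x - 2)*(x + 1)*(x + 3)*(x - 3)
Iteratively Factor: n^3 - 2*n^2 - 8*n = (n)*(n^2 - 2*n - 8) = n*(n + 2)*(n - 4)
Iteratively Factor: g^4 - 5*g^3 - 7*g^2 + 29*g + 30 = (g - 3)*(g^3 - 2*g^2 - 13*g - 10) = (g - 3)*(g + 2)*(g^2 - 4*g - 5) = (g - 5)*(g - 3)*(g + 2)*(g + 1)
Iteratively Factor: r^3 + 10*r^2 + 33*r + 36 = (r + 4)*(r^2 + 6*r + 9) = (r + 3)*(r + 4)*(r + 3)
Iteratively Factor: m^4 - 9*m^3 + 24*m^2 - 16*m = (m)*(m^3 - 9*m^2 + 24*m - 16) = m*(m - 4)*(m^2 - 5*m + 4) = m*(m - 4)*(m - 1)*(m - 4)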